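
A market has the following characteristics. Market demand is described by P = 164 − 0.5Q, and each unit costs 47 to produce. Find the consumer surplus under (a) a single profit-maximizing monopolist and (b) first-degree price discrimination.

The monopolist equates marginal revenue to marginal cost: 164 − Q = 47, so Q = 117. From demand, P = 105.5.
CS = ½·(164 − 105.5)·117 = 3422.25.
A perfectly discriminating monopolist sells every unit with P(Q) ≥ MC(Q), so output equals the competitive quantity Q = 234. Each buyer pays their reservation price, so CS = 0 and the firm captures all surplus.
CS = 0.

Monopoly: CS = 3422.25; Perfect PD: CS = 0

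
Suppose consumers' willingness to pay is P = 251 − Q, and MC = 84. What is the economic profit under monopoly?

Profit = 6972.25

Monopoly sets MR = MC: 251 − 2Q = 84 ⇒ Q = 83.5, P = 251 − 83.5 = 167.5.
Profit = (167.5 − 84)·83.5 = 6972.25.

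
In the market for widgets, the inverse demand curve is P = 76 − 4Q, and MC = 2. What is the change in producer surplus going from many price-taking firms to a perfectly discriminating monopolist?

Competitive firms price at marginal cost: P = 2, giving Q = 18.5.
PS = (2 − 2)·18.5 = 0.
Under first-degree price discrimination the firm charges each unit its demand price and produces up to where P = MC, i.e. Q = 18.5. Consumer surplus is zero; producer surplus equals total surplus.
PS = ½·(76 − 2)·18.5 = 684.5.
Change in producer surplus: 684.5 − 0 = 684.5.

PS rises by 684.5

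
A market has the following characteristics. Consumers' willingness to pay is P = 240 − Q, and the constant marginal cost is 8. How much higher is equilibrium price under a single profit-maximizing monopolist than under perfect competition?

Perfect competition: P = MC = 8, so 240 − Q = 8 and Q = 232.
The monopolist equates marginal revenue to marginal cost: 240 − 2Q = 8, so Q = 116. From demand, P = 124.
Change in equilibrium price: 124 − 8 = 116.

P rises by 116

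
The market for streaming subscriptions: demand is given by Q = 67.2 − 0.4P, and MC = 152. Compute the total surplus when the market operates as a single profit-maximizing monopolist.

TS = 38.4

Inverting demand: P = 168 − 2.5Q.
Monopoly sets MR = MC: 168 − 5Q = 152 ⇒ Q = 3.2, P = 168 − 2.5·3.2 = 160.
CS = ½·(168 − 160)·3.2 = 12.8; PS = (160 − 152)·3.2 = 25.6; TS = 38.4.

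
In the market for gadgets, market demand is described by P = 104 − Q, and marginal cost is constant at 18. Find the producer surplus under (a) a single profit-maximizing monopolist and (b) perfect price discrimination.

Monopoly sets MR = MC: 104 − 2Q = 18 ⇒ Q = 43, P = 104 − 43 = 61.
PS = (61 − 18)·43 = 1849.
With perfect price discrimination, output is the efficient level Q = 86 (where demand meets MC), but every buyer pays their willingness to pay: CS = 0 and PS = total surplus.
PS = ½·(104 − 18)·86 = 3698.

Monopoly: PS = 1849; Perfect PD: PS = 3698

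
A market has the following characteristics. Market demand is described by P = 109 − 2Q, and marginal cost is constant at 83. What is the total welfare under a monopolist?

The monopolist equates marginal revenue to marginal cost: 109 − 4Q = 83, so Q = 6.5. From demand, P = 96.
CS = ½·(109 − 96)·6.5 = 42.25; PS = (96 − 83)·6.5 = 84.5; TS = 126.75.

TS = 126.75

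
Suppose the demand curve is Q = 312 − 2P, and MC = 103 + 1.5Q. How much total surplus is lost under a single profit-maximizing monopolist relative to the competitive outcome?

DWL = 28.09

Inverting demand: P = 156 − 0.5Q.
Competitive equilibrium sets price equal to marginal cost: 156 − 0.5Q = 103 + 1.5Q, so Q = 26.5 and P = 142.75.
A monopolist chooses Q where MR = MC. MR = 156 − Q; setting this equal to 103 + 1.5Q gives Q = 21.2 and P = 145.4.
CS = ½·(156 − 142.75)·26.5 = 2809/16; PS = (142.75·26.5 − 103·26.5 − ½·1.5·26.5²) = 8427/16; TS = 702.25.
CS = ½·(156 − 145.4)·21.2 = 112.36; PS = (145.4·21.2 − 103·21.2 − ½·1.5·21.2²) = 561.8; TS = 674.16.
DWL = 702.25 − 674.16 = 28.09.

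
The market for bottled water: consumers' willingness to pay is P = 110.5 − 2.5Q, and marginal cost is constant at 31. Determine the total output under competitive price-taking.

Q = 31.8

Under competition P = MC = 31, so Q = (110.5 − 31)/2.5 = 31.8.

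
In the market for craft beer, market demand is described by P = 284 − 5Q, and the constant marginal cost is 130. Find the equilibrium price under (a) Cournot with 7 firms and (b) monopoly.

Cournot: P = 149.25; Monopoly: P = 207

With 7 symmetric Cournot firms, each firm's FOC gives 284 − 40q = 130, so q = 3.85, Q = 7·3.85 = 26.95, and P = 149.25.
Monopoly sets MR = MC: 284 − 10Q = 130 ⇒ Q = 15.4, P = 284 − 5·15.4 = 207.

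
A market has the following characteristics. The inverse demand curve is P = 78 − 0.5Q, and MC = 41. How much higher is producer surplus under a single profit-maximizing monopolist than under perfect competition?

Perfect competition: P = MC = 41, so 78 − 0.5Q = 41 and Q = 74.
PS = (41 − 41)·74 = 0.
The monopolist equates marginal revenue to marginal cost: 78 − Q = 41, so Q = 37. From demand, P = 59.5.
PS = (59.5 − 41)·37 = 684.5.
Change in producer surplus: 684.5 − 0 = 684.5.

Producer surplus rises by 684.5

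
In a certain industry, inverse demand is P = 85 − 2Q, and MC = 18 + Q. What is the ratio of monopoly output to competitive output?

A monopolist chooses Q where MR = MC. MR = 85 − 4Q; setting this equal to 18 + Q gives Q = 13.4 and P = 58.2.
Under competition P = MC: 85 − 2Q = 18 + Q ⇒ Q = 67/3, P = 121/3.
Ratio Q_m/Q_c = 13.4/(67/3) = 0.6.

Q_m/Q_c = 0.6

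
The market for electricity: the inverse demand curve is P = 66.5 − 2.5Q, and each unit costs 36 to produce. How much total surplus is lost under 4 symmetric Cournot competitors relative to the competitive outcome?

DWL = 7.442

Competitive firms price at marginal cost: P = 36, giving Q = 12.2.
In a 4-firm Cournot equilibrium, symmetry and the first-order condition give q = (66.5 − 36)/(12.5) = 2.44. So Q = 9.76 and P = 42.1.
DWL is the triangle between Q = 9.76 and Q = 12.2: ½·(12.2 − 9.76)·(42.1 − 36) = 7.442.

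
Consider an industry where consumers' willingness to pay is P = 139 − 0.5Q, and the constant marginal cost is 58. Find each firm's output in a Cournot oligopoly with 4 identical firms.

Cournot with 4 identical firms: the symmetric best-response condition is 139 − 2.5q = 58. Each firm produces q = 32.4, total output Q = 129.6, price P = 74.2.

q_i = 32.4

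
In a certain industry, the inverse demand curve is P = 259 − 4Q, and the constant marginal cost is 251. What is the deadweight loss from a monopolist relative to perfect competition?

Perfect competition: P = MC = 251, so 259 − 4Q = 251 and Q = 2.
A monopolist chooses Q where MR = MC. MR = 259 − 8Q; setting this equal to 251 gives Q = 1 and P = 255.
DWL is the triangle between Q = 1 and Q = 2: ½·(2 − 1)·(255 − 251) = 2.

DWL = 2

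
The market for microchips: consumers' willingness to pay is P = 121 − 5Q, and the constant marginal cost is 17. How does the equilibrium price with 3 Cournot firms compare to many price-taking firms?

In a 3-firm Cournot equilibrium, symmetry and the first-order condition give q = (121 − 17)/(20) = 5.2. So Q = 15.6 and P = 43.
Perfect competition: P = MC = 17, so 121 − 5Q = 17 and Q = 20.8.

Cournot: P = 43; Competition: P = 17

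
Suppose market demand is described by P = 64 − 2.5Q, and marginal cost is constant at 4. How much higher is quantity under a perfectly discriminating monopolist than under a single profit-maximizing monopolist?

Quantity rises by 12

The monopolist equates marginal revenue to marginal cost: 64 − 5Q = 4, so Q = 12. From demand, P = 34.
Under first-degree price discrimination the firm charges each unit its demand price and produces up to where P = MC, i.e. Q = 24. Consumer surplus is zero; producer surplus equals total surplus.
Change in quantity: 24 − 12 = 12.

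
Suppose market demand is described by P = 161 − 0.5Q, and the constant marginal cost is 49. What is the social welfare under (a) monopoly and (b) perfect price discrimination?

Monopoly sets MR = MC: 161 − Q = 49 ⇒ Q = 112, P = 161 − 0.5·112 = 105.
CS = ½·(161 − 105)·112 = 3136; PS = (105 − 49)·112 = 6272; TS = 9408.
With perfect price discrimination, output is the efficient level Q = 224 (where demand meets MC), but every buyer pays their willingness to pay: CS = 0 and PS = total surplus.
TS = 12544 (equal to competitive TS).

Monopoly: TS = 9408; Perfect PD: TS = 12544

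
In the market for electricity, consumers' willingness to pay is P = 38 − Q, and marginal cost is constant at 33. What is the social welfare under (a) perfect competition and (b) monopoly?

Competition: TS = 12.5; Monopoly: TS = 9.375

Perfect competition: P = MC = 33, so 38 − Q = 33 and Q = 5.
CS = ½·(38 − 33)·5 = 12.5; PS = (33 − 33)·5 = 0; TS = 12.5.
Monopoly sets MR = MC: 38 − 2Q = 33 ⇒ Q = 2.5, P = 38 − 2.5 = 35.5.
CS = ½·(38 − 35.5)·2.5 = 3.125; PS = (35.5 − 33)·2.5 = 6.25; TS = 9.375.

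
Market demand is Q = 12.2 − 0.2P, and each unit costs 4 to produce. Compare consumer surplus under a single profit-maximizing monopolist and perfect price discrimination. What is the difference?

Inverting demand: P = 61 − 5Q.
The monopolist equates marginal revenue to marginal cost: 61 − 10Q = 4, so Q = 5.7. From demand, P = 32.5.
CS = ½·(61 − 32.5)·5.7 = 81.225.
A perfectly discriminating monopolist sells every unit with P(Q) ≥ MC(Q), so output equals the competitive quantity Q = 11.4. Each buyer pays their reservation price, so CS = 0 and the firm captures all surplus.
CS = 0.
Change in consumer surplus: 0 − 81.225 = −81.225.

CS falls by 81.225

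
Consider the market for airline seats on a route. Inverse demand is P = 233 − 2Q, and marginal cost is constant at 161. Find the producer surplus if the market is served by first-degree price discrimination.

Under first-degree price discrimination the firm charges each unit its demand price and produces up to where P = MC, i.e. Q = 36. Consumer surplus is zero; producer surplus equals total surplus.
PS = ½·(233 − 161)·36 = 1296.

PS = 1296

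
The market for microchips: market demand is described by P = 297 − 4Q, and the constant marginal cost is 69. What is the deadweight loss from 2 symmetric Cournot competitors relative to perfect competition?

Under competition P = MC = 69, so Q = (297 − 69)/4 = 57.
With 2 symmetric Cournot firms, each firm's FOC gives 297 − 12q = 69, so q = 19, Q = 2·19 = 38, and P = 145.
DWL is the triangle between Q = 38 and Q = 57: ½·(57 − 38)·(145 − 69) = 722.

DWL = 722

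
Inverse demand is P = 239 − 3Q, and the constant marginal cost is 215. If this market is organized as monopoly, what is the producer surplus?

PS = 48

A monopolist chooses Q where MR = MC. MR = 239 − 6Q; setting this equal to 215 gives Q = 4 and P = 227.
PS = (227 − 215)·4 = 48.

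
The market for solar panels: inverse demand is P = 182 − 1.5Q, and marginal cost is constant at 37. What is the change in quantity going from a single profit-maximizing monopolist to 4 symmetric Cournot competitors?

A monopolist chooses Q where MR = MC. MR = 182 − 3Q; setting this equal to 37 gives Q = 145/3 and P = 109.5.
Cournot with 4 identical firms: the symmetric best-response condition is 182 − 7.5q = 37. Each firm produces q = 58/3, total output Q = 232/3, price P = 66.
Change in quantity: 232/3 − 145/3 = 29.

Quantity rises by 29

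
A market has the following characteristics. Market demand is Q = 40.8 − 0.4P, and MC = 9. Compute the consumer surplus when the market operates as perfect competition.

Inverting demand: P = 102 − 2.5Q.
Perfect competition: P = MC = 9, so 102 − 2.5Q = 9 and Q = 37.2.
CS = ½·(102 − 9)·37.2 = 1729.8.

CS = 1729.8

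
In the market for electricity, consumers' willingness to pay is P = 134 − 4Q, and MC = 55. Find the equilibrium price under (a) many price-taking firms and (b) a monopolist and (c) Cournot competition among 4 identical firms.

Competitive firms price at marginal cost: P = 55, giving Q = 19.75.
The monopolist equates marginal revenue to marginal cost: 134 − 8Q = 55, so Q = 9.875. From demand, P = 94.5.
In a 4-firm Cournot equilibrium, symmetry and the first-order condition give q = (134 − 55)/(20) = 3.95. So Q = 15.8 and P = 70.8.

Competition: P = 55; Monopoly: P = 94.5; Cournot: P = 70.8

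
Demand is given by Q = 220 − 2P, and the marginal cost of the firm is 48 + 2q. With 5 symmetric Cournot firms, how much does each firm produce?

Inverting demand: P = 110 − 0.5Q.
In a 5-firm Cournot equilibrium, symmetry and the first-order condition give q = (110 − 48)/(5) = 12.4. So Q = 62 and P = 79.

q_i = 12.4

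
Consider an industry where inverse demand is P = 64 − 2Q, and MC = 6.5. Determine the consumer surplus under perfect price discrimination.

CS = 0

With perfect price discrimination, output is the efficient level Q = 28.75 (where demand meets MC), but every buyer pays their willingness to pay: CS = 0 and PS = total surplus.
CS = 0.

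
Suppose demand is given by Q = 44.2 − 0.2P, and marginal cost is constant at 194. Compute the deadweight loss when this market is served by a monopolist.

DWL = 18.225

Inverting demand: P = 221 − 5Q.
Perfect competition: P = MC = 194, so 221 − 5Q = 194 and Q = 5.4.
Monopoly sets MR = MC: 221 − 10Q = 194 ⇒ Q = 2.7, P = 221 − 5·2.7 = 207.5.
DWL is the triangle between Q = 2.7 and Q = 5.4: ½·(5.4 − 2.7)·(207.5 − 194) = 18.225.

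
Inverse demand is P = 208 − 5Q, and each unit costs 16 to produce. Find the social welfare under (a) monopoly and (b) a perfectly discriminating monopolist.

Monopoly sets MR = MC: 208 − 10Q = 16 ⇒ Q = 19.2, P = 208 − 5·19.2 = 112.
CS = ½·(208 − 112)·19.2 = 921.6; PS = (112 − 16)·19.2 = 1843.2; TS = 2764.8.
A perfectly discriminating monopolist sells every unit with P(Q) ≥ MC(Q), so output equals the competitive quantity Q = 38.4. Each buyer pays their reservation price, so CS = 0 and the firm captures all surplus.
TS = 3686.4 (equal to competitive TS).

Monopoly: TS = 2764.8; Perfect PD: TS = 3686.4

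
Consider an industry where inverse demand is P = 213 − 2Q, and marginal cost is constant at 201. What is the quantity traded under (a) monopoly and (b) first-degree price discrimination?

Monopoly: Q = 3; Perfect PD: Q = 6

A monopolist chooses Q where MR = MC. MR = 213 − 4Q; setting this equal to 201 gives Q = 3 and P = 207.
Under first-degree price discrimination the firm charges each unit its demand price and produces up to where P = MC, i.e. Q = 6. Consumer surplus is zero; producer surplus equals total surplus.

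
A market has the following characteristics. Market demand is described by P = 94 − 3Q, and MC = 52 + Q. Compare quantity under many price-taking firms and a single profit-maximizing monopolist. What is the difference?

Under competition P = MC: 94 − 3Q = 52 + Q ⇒ Q = 10.5, P = 62.5.
Monopoly sets MR = MC: 94 − 6Q = 52 + Q ⇒ Q = 6, P = 94 − 3·6 = 76.
Change in quantity: 6 − 10.5 = −4.5.

Q falls by 4.5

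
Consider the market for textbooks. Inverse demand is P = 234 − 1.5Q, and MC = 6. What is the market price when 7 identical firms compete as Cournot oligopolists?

P = 34.5

Cournot with 7 identical firms: the symmetric best-response condition is 234 − 12q = 6. Each firm produces q = 19, total output Q = 133, price P = 34.5.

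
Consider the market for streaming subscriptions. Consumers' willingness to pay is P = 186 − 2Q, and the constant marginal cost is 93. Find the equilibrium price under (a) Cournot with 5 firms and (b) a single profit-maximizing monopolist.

In a 5-firm Cournot equilibrium, symmetry and the first-order condition give q = (186 − 93)/(12) = 7.75. So Q = 38.75 and P = 108.5.
A monopolist chooses Q where MR = MC. MR = 186 − 4Q; setting this equal to 93 gives Q = 23.25 and P = 139.5.

Cournot: P = 108.5; Monopoly: P = 139.5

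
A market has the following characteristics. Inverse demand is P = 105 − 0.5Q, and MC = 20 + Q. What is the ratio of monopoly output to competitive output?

Q_m/Q_c = 0.75

A monopolist chooses Q where MR = MC. MR = 105 − Q; setting this equal to 20 + Q gives Q = 42.5 and P = 83.75.
Under competition P = MC: 105 − 0.5Q = 20 + Q ⇒ Q = 170/3, P = 230/3.
Ratio Q_m/Q_c = 42.5/(170/3) = 0.75.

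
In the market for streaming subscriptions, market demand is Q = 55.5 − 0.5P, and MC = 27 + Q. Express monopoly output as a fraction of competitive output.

Q_m/Q_c = 0.6

Inverting demand: P = 111 − 2Q.
The monopolist equates marginal revenue to marginal cost: 111 − 4Q = 27 + Q, so Q = 16.8. From demand, P = 77.4.
Under competition P = MC: 111 − 2Q = 27 + Q ⇒ Q = 28, P = 55.
Ratio Q_m/Q_c = 16.8/28 = 0.6.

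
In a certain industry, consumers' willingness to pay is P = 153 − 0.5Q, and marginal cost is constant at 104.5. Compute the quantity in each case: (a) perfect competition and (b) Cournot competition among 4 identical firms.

Competition: Q = 97; Cournot: Q = 77.6

Competitive firms price at marginal cost: P = 104.5, giving Q = 97.
With 4 symmetric Cournot firms, each firm's FOC gives 153 − 2.5q = 104.5, so q = 19.4, Q = 4·19.4 = 77.6, and P = 114.2.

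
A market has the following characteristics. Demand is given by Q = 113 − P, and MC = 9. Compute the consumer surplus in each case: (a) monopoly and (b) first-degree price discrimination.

Inverting demand: P = 113 − Q.
A monopolist chooses Q where MR = MC. MR = 113 − 2Q; setting this equal to 9 gives Q = 52 and P = 61.
CS = ½·(113 − 61)·52 = 1352.
Under first-degree price discrimination the firm charges each unit its demand price and produces up to where P = MC, i.e. Q = 104. Consumer surplus is zero; producer surplus equals total surplus.
CS = 0.

Monopoly: CS = 1352; Perfect PD: CS = 0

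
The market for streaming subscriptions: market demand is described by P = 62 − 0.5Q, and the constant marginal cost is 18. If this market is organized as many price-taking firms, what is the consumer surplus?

Competitive firms price at marginal cost: P = 18, giving Q = 88.
CS = ½·(62 − 18)·88 = 1936.

CS = 1936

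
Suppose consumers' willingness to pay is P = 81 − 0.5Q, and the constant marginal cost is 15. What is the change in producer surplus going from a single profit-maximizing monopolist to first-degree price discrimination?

Producer surplus rises by 2178

The monopolist equates marginal revenue to marginal cost: 81 − Q = 15, so Q = 66. From demand, P = 48.
PS = (48 − 15)·66 = 2178.
A perfectly discriminating monopolist sells every unit with P(Q) ≥ MC(Q), so output equals the competitive quantity Q = 132. Each buyer pays their reservation price, so CS = 0 and the firm captures all surplus.
PS = ½·(81 − 15)·132 = 4356.
Change in producer surplus: 4356 − 2178 = 2178.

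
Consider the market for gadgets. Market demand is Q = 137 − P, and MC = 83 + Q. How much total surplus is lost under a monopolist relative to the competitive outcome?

DWL = 81

Inverting demand: P = 137 − Q.
Competitive equilibrium sets price equal to marginal cost: 137 − Q = 83 + Q, so Q = 27 and P = 110.
Monopoly sets MR = MC: 137 − 2Q = 83 + Q ⇒ Q = 18, P = 137 − 18 = 119.
CS = ½·(137 − 110)·27 = 364.5; PS = (110·27 − 83·27 − ½·1·27²) = 364.5; TS = 729.
CS = ½·(137 − 119)·18 = 162; PS = (119·18 − 83·18 − ½·1·18²) = 486; TS = 648.
DWL = 729 − 648 = 81.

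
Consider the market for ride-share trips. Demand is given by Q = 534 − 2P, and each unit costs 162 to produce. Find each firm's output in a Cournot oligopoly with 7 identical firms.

Inverting demand: P = 267 − 0.5Q.
Cournot with 7 identical firms: the symmetric best-response condition is 267 − 4q = 162. Each firm produces q = 26.25, total output Q = 183.75, price P = 175.125.

q_i = 26.25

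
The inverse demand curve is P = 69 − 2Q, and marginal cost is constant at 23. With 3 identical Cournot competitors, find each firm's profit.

In a 3-firm Cournot equilibrium, symmetry and the first-order condition give q = (69 − 23)/(8) = 5.75. So Q = 17.25 and P = 34.5.
Each firm's profit = (34.5 − 23)·5.75 = 66.125.

π_i = 66.125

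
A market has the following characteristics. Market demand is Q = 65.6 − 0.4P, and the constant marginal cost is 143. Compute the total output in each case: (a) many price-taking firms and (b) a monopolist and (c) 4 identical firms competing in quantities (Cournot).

Competition: Q = 8.4; Monopoly: Q = 4.2; Cournot: Q = 6.72

Inverting demand: P = 164 − 2.5Q.
Competitive firms price at marginal cost: P = 143, giving Q = 8.4.
A monopolist chooses Q where MR = MC. MR = 164 − 5Q; setting this equal to 143 gives Q = 4.2 and P = 153.5.
With 4 symmetric Cournot firms, each firm's FOC gives 164 − 12.5q = 143, so q = 1.68, Q = 4·1.68 = 6.72, and P = 147.2.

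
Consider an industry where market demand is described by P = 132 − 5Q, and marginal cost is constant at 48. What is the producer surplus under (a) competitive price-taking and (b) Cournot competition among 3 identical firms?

Competition: PS = 0; Cournot: PS = 264.6

Competitive firms price at marginal cost: P = 48, giving Q = 16.8.
PS = (48 − 48)·16.8 = 0.
In a 3-firm Cournot equilibrium, symmetry and the first-order condition give q = (132 − 48)/(20) = 4.2. So Q = 12.6 and P = 69.
PS = (69 − 48)·12.6 = 264.6.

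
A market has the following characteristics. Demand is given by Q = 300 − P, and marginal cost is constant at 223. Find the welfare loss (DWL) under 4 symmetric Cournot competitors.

DWL = 118.58

Inverting demand: P = 300 − Q.
Competitive firms price at marginal cost: P = 223, giving Q = 77.
In a 4-firm Cournot equilibrium, symmetry and the first-order condition give q = (300 − 223)/(5) = 15.4. So Q = 61.6 and P = 238.4.
DWL is the triangle between Q = 61.6 and Q = 77: ½·(77 − 61.6)·(238.4 − 223) = 118.58.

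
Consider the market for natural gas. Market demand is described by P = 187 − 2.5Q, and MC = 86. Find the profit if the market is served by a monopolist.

The monopolist equates marginal revenue to marginal cost: 187 − 5Q = 86, so Q = 20.2. From demand, P = 136.5.
Profit = (136.5 − 86)·20.2 = 1020.1.

Profit = 1020.1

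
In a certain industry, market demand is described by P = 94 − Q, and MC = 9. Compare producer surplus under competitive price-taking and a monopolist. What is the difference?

Perfect competition: P = MC = 9, so 94 − Q = 9 and Q = 85.
PS = (9 − 9)·85 = 0.
A monopolist chooses Q where MR = MC. MR = 94 − 2Q; setting this equal to 9 gives Q = 42.5 and P = 51.5.
PS = (51.5 − 9)·42.5 = 1806.25.
Change in producer surplus: 1806.25 − 0 = 1806.25.

Producer surplus rises by 1806.25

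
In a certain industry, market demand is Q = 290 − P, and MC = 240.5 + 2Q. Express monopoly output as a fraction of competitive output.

Inverting demand: P = 290 − Q.
The monopolist equates marginal revenue to marginal cost: 290 − 2Q = 240.5 + 2Q, so Q = 12.375. From demand, P = 277.625.
Under competition P = MC: 290 − Q = 240.5 + 2Q ⇒ Q = 16.5, P = 273.5.
Ratio Q_m/Q_c = 12.375/16.5 = 0.75.

Q_m/Q_c = 0.75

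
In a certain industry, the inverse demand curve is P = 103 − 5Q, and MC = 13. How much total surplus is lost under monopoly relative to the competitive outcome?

DWL = 202.5

Perfect competition: P = MC = 13, so 103 − 5Q = 13 and Q = 18.
Monopoly sets MR = MC: 103 − 10Q = 13 ⇒ Q = 9, P = 103 − 5·9 = 58.
DWL is the triangle between Q = 9 and Q = 18: ½·(18 − 9)·(58 − 13) = 202.5.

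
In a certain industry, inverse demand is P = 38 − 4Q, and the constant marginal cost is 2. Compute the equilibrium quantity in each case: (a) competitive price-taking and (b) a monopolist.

Competition: Q = 9; Monopoly: Q = 4.5

Competitive firms price at marginal cost: P = 2, giving Q = 9.
A monopolist chooses Q where MR = MC. MR = 38 − 8Q; setting this equal to 2 gives Q = 4.5 and P = 20.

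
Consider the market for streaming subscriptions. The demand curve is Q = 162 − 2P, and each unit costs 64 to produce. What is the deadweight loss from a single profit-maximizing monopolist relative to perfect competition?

DWL = 72.25

Inverting demand: P = 81 − 0.5Q.
Competitive firms price at marginal cost: P = 64, giving Q = 34.
A monopolist chooses Q where MR = MC. MR = 81 − Q; setting this equal to 64 gives Q = 17 and P = 72.5.
DWL is the triangle between Q = 17 and Q = 34: ½·(34 − 17)·(72.5 − 64) = 72.25.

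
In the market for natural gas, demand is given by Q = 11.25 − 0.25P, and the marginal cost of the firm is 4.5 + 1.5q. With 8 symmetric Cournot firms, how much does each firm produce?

q_i = 1.08

Inverting demand: P = 45 − 4Q.
In a 8-firm Cournot equilibrium, symmetry and the first-order condition give q = (45 − 4.5)/(37.5) = 1.08. So Q = 8.64 and P = 10.44.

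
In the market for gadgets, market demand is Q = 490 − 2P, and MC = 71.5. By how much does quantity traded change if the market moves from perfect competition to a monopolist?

Inverting demand: P = 245 − 0.5Q.
Perfect competition: P = MC = 71.5, so 245 − 0.5Q = 71.5 and Q = 347.
The monopolist equates marginal revenue to marginal cost: 245 − Q = 71.5, so Q = 173.5. From demand, P = 158.25.
Change in quantity traded: 173.5 − 347 = −173.5.

Q falls by 173.5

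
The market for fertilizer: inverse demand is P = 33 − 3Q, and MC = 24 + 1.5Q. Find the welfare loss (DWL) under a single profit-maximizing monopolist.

Competitive equilibrium sets price equal to marginal cost: 33 − 3Q = 24 + 1.5Q, so Q = 2 and P = 27.
Monopoly sets MR = MC: 33 − 6Q = 24 + 1.5Q ⇒ Q = 1.2, P = 33 − 3·1.2 = 29.4.
CS = ½·(33 − 27)·2 = 6; PS = (27·2 − 24·2 − ½·1.5·2²) = 3; TS = 9.
CS = ½·(33 − 29.4)·1.2 = 2.16; PS = (29.4·1.2 − 24·1.2 − ½·1.5·1.2²) = 5.4; TS = 7.56.
DWL = 9 − 7.56 = 1.44.

DWL = 1.44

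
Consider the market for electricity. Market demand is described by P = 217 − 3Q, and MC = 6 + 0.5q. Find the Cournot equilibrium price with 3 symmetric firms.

Cournot with 3 identical firms: the symmetric best-response condition is 217 − 12q = 6 + 0.5q. Each firm produces q = 16.88, total output Q = 50.64, price P = 65.08.

P = 65.08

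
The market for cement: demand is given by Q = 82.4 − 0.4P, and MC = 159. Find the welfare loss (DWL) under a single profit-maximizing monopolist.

DWL = 110.45

Inverting demand: P = 206 − 2.5Q.
Under competition P = MC = 159, so Q = (206 − 159)/2.5 = 18.8.
A monopolist chooses Q where MR = MC. MR = 206 − 5Q; setting this equal to 159 gives Q = 9.4 and P = 182.5.
DWL is the triangle between Q = 9.4 and Q = 18.8: ½·(18.8 − 9.4)·(182.5 − 159) = 110.45.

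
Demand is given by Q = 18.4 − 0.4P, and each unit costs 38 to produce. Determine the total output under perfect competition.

Inverting demand: P = 46 − 2.5Q.
Perfect competition: P = MC = 38, so 46 − 2.5Q = 38 and Q = 3.2.

Q = 3.2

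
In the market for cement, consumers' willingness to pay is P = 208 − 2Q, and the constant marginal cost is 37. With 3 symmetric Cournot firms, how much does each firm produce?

q_i = 21.375

Cournot with 3 identical firms: the symmetric best-response condition is 208 − 8q = 37. Each firm produces q = 21.375, total output Q = 64.125, price P = 79.75.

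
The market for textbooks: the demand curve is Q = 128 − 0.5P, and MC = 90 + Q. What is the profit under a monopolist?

Profit = 2755.6

Inverting demand: P = 256 − 2Q.
The monopolist equates marginal revenue to marginal cost: 256 − 4Q = 90 + Q, so Q = 33.2. From demand, P = 189.6.
Profit = 189.6·33.2 − (90·33.2 + ½·1·33.2²) = 2755.6.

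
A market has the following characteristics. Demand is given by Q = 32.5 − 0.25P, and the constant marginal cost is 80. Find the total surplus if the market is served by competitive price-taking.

Inverting demand: P = 130 − 4Q.
Competitive firms price at marginal cost: P = 80, giving Q = 12.5.
CS = ½·(130 − 80)·12.5 = 312.5; PS = (80 − 80)·12.5 = 0; TS = 312.5.

TS = 312.5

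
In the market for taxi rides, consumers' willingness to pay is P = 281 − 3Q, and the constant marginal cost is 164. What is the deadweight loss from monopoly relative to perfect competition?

Perfect competition: P = MC = 164, so 281 − 3Q = 164 and Q = 39.
A monopolist chooses Q where MR = MC. MR = 281 − 6Q; setting this equal to 164 gives Q = 19.5 and P = 222.5.
DWL is the triangle between Q = 19.5 and Q = 39: ½·(39 − 19.5)·(222.5 − 164) = 570.375.

DWL = 570.375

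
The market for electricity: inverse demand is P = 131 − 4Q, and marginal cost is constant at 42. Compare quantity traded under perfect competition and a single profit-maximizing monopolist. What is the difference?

Quantity traded falls by 11.125

Perfect competition: P = MC = 42, so 131 − 4Q = 42 and Q = 22.25.
A monopolist chooses Q where MR = MC. MR = 131 − 8Q; setting this equal to 42 gives Q = 11.125 and P = 86.5.
Change in quantity traded: 11.125 − 22.25 = −11.125.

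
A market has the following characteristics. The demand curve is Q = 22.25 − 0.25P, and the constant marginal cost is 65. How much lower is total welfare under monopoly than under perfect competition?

Inverting demand: P = 89 − 4Q.
Under competition P = MC = 65, so Q = (89 − 65)/4 = 6.
CS = ½·(89 − 65)·6 = 72; PS = (65 − 65)·6 = 0; TS = 72.
A monopolist chooses Q where MR = MC. MR = 89 − 8Q; setting this equal to 65 gives Q = 3 and P = 77.
CS = ½·(89 − 77)·3 = 18; PS = (77 − 65)·3 = 36; TS = 54.
Change in total welfare: 54 − 72 = −18.

Total welfare falls by 18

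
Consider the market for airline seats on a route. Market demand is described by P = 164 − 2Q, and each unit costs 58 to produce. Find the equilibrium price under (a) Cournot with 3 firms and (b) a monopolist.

Cournot: P = 84.5; Monopoly: P = 111

With 3 symmetric Cournot firms, each firm's FOC gives 164 − 8q = 58, so q = 13.25, Q = 3·13.25 = 39.75, and P = 84.5.
Monopoly sets MR = MC: 164 − 4Q = 58 ⇒ Q = 26.5, P = 164 − 2·26.5 = 111.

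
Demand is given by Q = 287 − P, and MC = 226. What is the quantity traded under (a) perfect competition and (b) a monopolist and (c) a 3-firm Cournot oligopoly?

Inverting demand: P = 287 − Q.
Competitive firms price at marginal cost: P = 226, giving Q = 61.
Monopoly sets MR = MC: 287 − 2Q = 226 ⇒ Q = 30.5, P = 287 − 30.5 = 256.5.
In a 3-firm Cournot equilibrium, symmetry and the first-order condition give q = (287 − 226)/(4) = 15.25. So Q = 45.75 and P = 241.25.

Competition: Q = 61; Monopoly: Q = 30.5; Cournot: Q = 45.75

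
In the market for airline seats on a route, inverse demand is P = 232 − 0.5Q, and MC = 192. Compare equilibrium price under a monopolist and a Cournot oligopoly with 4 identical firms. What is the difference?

The monopolist equates marginal revenue to marginal cost: 232 − Q = 192, so Q = 40. From demand, P = 212.
With 4 symmetric Cournot firms, each firm's FOC gives 232 − 2.5q = 192, so q = 16, Q = 4·16 = 64, and P = 200.
Change in equilibrium price: 200 − 212 = −12.

P falls by 12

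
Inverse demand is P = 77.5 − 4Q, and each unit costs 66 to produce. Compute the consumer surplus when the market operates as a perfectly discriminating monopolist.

With perfect price discrimination, output is the efficient level Q = 2.875 (where demand meets MC), but every buyer pays their willingness to pay: CS = 0 and PS = total surplus.
CS = 0.

CS = 0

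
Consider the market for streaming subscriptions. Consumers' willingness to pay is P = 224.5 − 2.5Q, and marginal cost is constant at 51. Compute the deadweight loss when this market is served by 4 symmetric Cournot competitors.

DWL = 240.818

Under competition P = MC = 51, so Q = (224.5 − 51)/2.5 = 69.4.
With 4 symmetric Cournot firms, each firm's FOC gives 224.5 − 12.5q = 51, so q = 13.88, Q = 4·13.88 = 55.52, and P = 85.7.
DWL is the triangle between Q = 55.52 and Q = 69.4: ½·(69.4 − 55.52)·(85.7 − 51) = 240.818.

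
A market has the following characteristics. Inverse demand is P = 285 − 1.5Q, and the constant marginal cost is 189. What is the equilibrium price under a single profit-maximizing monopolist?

P = 237

A monopolist chooses Q where MR = MC. MR = 285 − 3Q; setting this equal to 189 gives Q = 32 and P = 237.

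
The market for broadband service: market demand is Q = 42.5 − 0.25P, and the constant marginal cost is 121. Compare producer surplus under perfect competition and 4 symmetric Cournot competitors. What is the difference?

Inverting demand: P = 170 − 4Q.
Perfect competition: P = MC = 121, so 170 − 4Q = 121 and Q = 12.25.
PS = (121 − 121)·12.25 = 0.
In a 4-firm Cournot equilibrium, symmetry and the first-order condition give q = (170 − 121)/(20) = 2.45. So Q = 9.8 and P = 130.8.
PS = (130.8 − 121)·9.8 = 96.04.
Change in producer surplus: 96.04 − 0 = 96.04.

Producer surplus rises by 96.04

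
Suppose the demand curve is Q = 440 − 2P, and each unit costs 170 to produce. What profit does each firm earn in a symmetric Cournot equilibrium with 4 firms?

π_i = 200

Inverting demand: P = 220 − 0.5Q.
Cournot with 4 identical firms: the symmetric best-response condition is 220 − 2.5q = 170. Each firm produces q = 20, total output Q = 80, price P = 180.
Each firm's profit = (180 − 170)·20 = 200.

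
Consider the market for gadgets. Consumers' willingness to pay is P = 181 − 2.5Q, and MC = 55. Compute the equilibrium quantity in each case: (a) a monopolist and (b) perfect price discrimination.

Monopoly: Q = 25.2; Perfect PD: Q = 50.4

Monopoly sets MR = MC: 181 − 5Q = 55 ⇒ Q = 25.2, P = 181 − 2.5·25.2 = 118.
A perfectly discriminating monopolist sells every unit with P(Q) ≥ MC(Q), so output equals the competitive quantity Q = 50.4. Each buyer pays their reservation price, so CS = 0 and the firm captures all surplus.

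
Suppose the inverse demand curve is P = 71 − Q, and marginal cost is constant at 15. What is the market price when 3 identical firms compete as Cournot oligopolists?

In a 3-firm Cournot equilibrium, symmetry and the first-order condition give q = (71 − 15)/(4) = 14. So Q = 42 and P = 29.

P = 29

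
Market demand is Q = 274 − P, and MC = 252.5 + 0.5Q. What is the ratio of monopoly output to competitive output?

Inverting demand: P = 274 − Q.
A monopolist chooses Q where MR = MC. MR = 274 − 2Q; setting this equal to 252.5 + 0.5Q gives Q = 8.6 and P = 265.4.
Under competition P = MC: 274 − Q = 252.5 + 0.5Q ⇒ Q = 43/3, P = 779/3.
Ratio Q_m/Q_c = 8.6/(43/3) = 0.6.

Q_m/Q_c = 0.6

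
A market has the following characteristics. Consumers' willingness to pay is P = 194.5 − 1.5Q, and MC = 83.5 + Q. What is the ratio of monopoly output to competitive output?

A monopolist chooses Q where MR = MC. MR = 194.5 − 3Q; setting this equal to 83.5 + Q gives Q = 27.75 and P = 152.875.
Competitive equilibrium sets price equal to marginal cost: 194.5 − 1.5Q = 83.5 + Q, so Q = 44.4 and P = 127.9.
Ratio Q_m/Q_c = 27.75/44.4 = 0.625.

Q_m/Q_c = 0.625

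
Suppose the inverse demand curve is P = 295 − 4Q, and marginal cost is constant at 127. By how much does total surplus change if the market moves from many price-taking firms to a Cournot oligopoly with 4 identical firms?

Under competition P = MC = 127, so Q = (295 − 127)/4 = 42.
CS = ½·(295 − 127)·42 = 3528; PS = (127 − 127)·42 = 0; TS = 3528.
Cournot with 4 identical firms: the symmetric best-response condition is 295 − 20q = 127. Each firm produces q = 8.4, total output Q = 33.6, price P = 160.6.
CS = ½·(295 − 160.6)·33.6 = 2257.92; PS = (160.6 − 127)·33.6 = 1128.96; TS = 3386.88.
Change in total surplus: 3386.88 − 3528 = −141.12.

TS falls by 141.12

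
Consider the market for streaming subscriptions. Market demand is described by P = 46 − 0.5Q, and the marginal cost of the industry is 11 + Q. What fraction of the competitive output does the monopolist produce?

Monopoly sets MR = MC: 46 − Q = 11 + Q ⇒ Q = 17.5, P = 46 − 0.5·17.5 = 37.25.
Competitive equilibrium sets price equal to marginal cost: 46 − 0.5Q = 11 + Q, so Q = 70/3 and P = 103/3.
Ratio Q_m/Q_c = 17.5/(70/3) = 0.75.

Q_m/Q_c = 0.75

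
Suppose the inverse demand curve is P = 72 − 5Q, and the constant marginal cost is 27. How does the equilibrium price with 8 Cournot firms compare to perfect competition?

Cournot: P = 32; Competition: P = 27

In a 8-firm Cournot equilibrium, symmetry and the first-order condition give q = (72 − 27)/(45) = 1. So Q = 8 and P = 32.
Competitive firms price at marginal cost: P = 27, giving Q = 9.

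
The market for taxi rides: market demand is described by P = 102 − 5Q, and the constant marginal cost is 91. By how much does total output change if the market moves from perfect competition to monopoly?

Q falls by 1.1

Perfect competition: P = MC = 91, so 102 − 5Q = 91 and Q = 2.2.
The monopolist equates marginal revenue to marginal cost: 102 − 10Q = 91, so Q = 1.1. From demand, P = 96.5.
Change in total output: 1.1 − 2.2 = −1.1.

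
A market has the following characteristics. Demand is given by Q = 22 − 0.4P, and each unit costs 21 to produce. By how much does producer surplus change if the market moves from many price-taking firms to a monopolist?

Inverting demand: P = 55 − 2.5Q.
Under competition P = MC = 21, so Q = (55 − 21)/2.5 = 13.6.
PS = (21 − 21)·13.6 = 0.
The monopolist equates marginal revenue to marginal cost: 55 − 5Q = 21, so Q = 6.8. From demand, P = 38.
PS = (38 − 21)·6.8 = 115.6.
Change in producer surplus: 115.6 − 0 = 115.6.

Producer surplus rises by 115.6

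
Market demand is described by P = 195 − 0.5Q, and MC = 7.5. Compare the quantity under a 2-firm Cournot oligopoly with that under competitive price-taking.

Cournot: Q = 250; Competition: Q = 375

With 2 symmetric Cournot firms, each firm's FOC gives 195 − 1.5q = 7.5, so q = 125, Q = 2·125 = 250, and P = 70.
Under competition P = MC = 7.5, so Q = (195 − 7.5)/0.5 = 375.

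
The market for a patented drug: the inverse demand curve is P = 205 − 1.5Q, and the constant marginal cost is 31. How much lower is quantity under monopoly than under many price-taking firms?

Q falls by 58

Under competition P = MC = 31, so Q = (205 − 31)/1.5 = 116.
A monopolist chooses Q where MR = MC. MR = 205 − 3Q; setting this equal to 31 gives Q = 58 and P = 118.
Change in quantity: 58 − 116 = −58.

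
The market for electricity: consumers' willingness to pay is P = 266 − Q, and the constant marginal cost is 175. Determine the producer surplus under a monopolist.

The monopolist equates marginal revenue to marginal cost: 266 − 2Q = 175, so Q = 45.5. From demand, P = 220.5.
PS = (220.5 − 175)·45.5 = 2070.25.

PS = 2070.25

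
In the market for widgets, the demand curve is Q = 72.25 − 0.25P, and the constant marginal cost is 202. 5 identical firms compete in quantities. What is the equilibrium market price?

Inverting demand: P = 289 − 4Q.
Cournot with 5 identical firms: the symmetric best-response condition is 289 − 24q = 202. Each firm produces q = 3.625, total output Q = 18.125, price P = 216.5.

P = 216.5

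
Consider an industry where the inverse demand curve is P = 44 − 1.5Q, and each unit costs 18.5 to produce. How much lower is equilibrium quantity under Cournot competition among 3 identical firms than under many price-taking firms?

Equilibrium quantity falls by 4.25

Under competition P = MC = 18.5, so Q = (44 − 18.5)/1.5 = 17.
With 3 symmetric Cournot firms, each firm's FOC gives 44 − 6q = 18.5, so q = 4.25, Q = 3·4.25 = 12.75, and P = 24.875.
Change in equilibrium quantity: 12.75 − 17 = −4.25.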